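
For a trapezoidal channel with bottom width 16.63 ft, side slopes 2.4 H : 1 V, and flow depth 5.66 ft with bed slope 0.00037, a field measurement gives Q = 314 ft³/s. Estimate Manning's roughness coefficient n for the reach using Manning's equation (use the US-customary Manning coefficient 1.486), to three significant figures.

A = (b + z·y)·y = (16.63 + 2.4×5.66)×5.66 = 171.0 ft²
P = b + 2y√(1+z²) = 16.63 + 2×5.66×√(1+2.4²) = 46.06 ft
R = A/P = 171.0/46.06 = 3.713 ft
n = (1.486/Q)·A·R^(2/3)·S^(1/2) = (1.486/314) × 171.0 × 2.398 × 0.01924 = 0.03733

0.0373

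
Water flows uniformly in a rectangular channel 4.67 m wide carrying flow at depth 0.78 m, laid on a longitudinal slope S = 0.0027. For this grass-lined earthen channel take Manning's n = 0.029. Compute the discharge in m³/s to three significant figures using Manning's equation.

4.56 m³/s

A = b·y = 4.67 × 0.78 = 3.643 m²
P = b + 2y = 4.67 + 2×0.78 = 6.230 m
R = A/P = 3.643/6.230 = 0.5847 m
Q = (1/n)·A·R^(2/3)·S^(1/2) = (1/0.029) × 3.643 × 0.5847^(2/3) × 0.0027^(1/2) = 4.564 m³/s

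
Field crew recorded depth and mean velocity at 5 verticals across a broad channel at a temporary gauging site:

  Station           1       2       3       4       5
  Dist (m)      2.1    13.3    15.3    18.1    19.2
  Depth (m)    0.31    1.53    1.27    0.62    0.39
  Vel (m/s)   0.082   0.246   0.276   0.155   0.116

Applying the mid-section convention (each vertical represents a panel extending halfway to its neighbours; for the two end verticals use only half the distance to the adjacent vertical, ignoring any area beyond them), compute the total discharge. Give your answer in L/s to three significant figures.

3680 L/s

w_1 = (13.3 − 2.1)/2 = 5.6 m; q_1 = 0.082 × 0.31 × 5.6 = 0.1424 m³/s
w_2 = (15.3 − 2.1)/2 = 6.6 m; q_2 = 0.246 × 1.53 × 6.6 = 2.484 m³/s
w_3 = (18.1 − 13.3)/2 = 2.4 m; q_3 = 0.276 × 1.27 × 2.4 = 0.8412 m³/s
w_4 = (19.2 − 15.3)/2 = 1.95 m; q_4 = 0.155 × 0.62 × 1.95 = 0.1874 m³/s
w_5 = (19.2 − 18.1)/2 = 0.55 m; q_5 = 0.116 × 0.39 × 0.55 = 0.02488 m³/s
Q = Σ qᵢ = 3.680 m³/s
= 3.680 × 1000 = 3680 L/s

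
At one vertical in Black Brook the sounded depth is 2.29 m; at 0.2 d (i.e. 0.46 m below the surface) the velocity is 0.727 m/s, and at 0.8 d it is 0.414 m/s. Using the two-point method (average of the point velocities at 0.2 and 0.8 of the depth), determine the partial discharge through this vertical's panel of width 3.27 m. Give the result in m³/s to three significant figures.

4.27 m³/s

v̄ = (0.727 + 0.414) / 2 = 0.5705 m/s
q = v̄ × d × w = 0.5705 × 2.29 × 3.27 = 4.272 m³/s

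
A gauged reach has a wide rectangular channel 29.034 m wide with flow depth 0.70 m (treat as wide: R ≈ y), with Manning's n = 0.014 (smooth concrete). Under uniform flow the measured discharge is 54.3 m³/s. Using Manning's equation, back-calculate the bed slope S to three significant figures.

0.00225

A = b·y = 29.034 × 0.70 = 20.32 m²
Wide channel: R ≈ y = 0.70 m
S = (Q·n / (1·A·R^(2/3)))² = (54.3×0.014 / (1×20.32×0.7884))² = 0.002251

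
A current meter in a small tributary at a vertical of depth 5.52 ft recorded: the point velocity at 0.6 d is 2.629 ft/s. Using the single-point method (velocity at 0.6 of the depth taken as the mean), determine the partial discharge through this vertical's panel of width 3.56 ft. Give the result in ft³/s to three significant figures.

51.7 ft³/s

v̄ = v₀.₆ = 2.629 ft/s
q = v̄ × d × w = 2.629 × 5.52 × 3.56 = 51.66 ft³/s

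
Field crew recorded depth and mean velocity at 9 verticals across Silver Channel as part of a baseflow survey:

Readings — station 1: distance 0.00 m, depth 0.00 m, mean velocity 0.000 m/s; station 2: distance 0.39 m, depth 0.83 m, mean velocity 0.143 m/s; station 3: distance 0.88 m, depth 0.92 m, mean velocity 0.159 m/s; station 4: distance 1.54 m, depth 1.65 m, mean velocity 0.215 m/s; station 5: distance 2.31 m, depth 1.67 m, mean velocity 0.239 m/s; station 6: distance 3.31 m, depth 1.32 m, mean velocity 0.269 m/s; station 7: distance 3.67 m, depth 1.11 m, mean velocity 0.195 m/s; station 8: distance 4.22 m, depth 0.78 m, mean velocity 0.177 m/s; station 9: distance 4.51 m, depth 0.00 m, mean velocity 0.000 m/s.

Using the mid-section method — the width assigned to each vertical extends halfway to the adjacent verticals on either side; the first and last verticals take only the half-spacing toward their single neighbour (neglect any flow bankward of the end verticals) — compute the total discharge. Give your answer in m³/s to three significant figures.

w_2 = (0.88 − 0.00)/2 = 0.44 m; q_2 = 0.143 × 0.83 × 0.44 = 0.05222 m³/s
w_3 = (1.54 − 0.39)/2 = 0.575 m; q_3 = 0.159 × 0.92 × 0.575 = 0.08411 m³/s
w_4 = (2.31 − 0.88)/2 = 0.715 m; q_4 = 0.215 × 1.65 × 0.715 = 0.2536 m³/s
w_5 = (3.31 − 1.54)/2 = 0.885 m; q_5 = 0.239 × 1.67 × 0.885 = 0.3532 m³/s
w_6 = (3.67 − 2.31)/2 = 0.68 m; q_6 = 0.269 × 1.32 × 0.68 = 0.2415 m³/s
w_7 = (4.22 − 3.31)/2 = 0.455 m; q_7 = 0.195 × 1.11 × 0.455 = 0.09848 m³/s
w_8 = (4.51 − 3.67)/2 = 0.42 m; q_8 = 0.177 × 0.78 × 0.42 = 0.05799 m³/s
Stations 1, 9 contribute zero (depth or velocity is 0).
Q = Σ qᵢ = 1.141 m³/s

1.14 m³/s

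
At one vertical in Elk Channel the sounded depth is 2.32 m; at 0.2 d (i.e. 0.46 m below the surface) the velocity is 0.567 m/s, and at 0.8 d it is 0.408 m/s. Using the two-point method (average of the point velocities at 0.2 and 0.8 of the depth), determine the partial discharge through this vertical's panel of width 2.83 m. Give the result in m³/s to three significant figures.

v̄ = (0.567 + 0.408) / 2 = 0.4875 m/s
q = v̄ × d × w = 0.4875 × 2.32 × 2.83 = 3.201 m³/s

3.20 m³/s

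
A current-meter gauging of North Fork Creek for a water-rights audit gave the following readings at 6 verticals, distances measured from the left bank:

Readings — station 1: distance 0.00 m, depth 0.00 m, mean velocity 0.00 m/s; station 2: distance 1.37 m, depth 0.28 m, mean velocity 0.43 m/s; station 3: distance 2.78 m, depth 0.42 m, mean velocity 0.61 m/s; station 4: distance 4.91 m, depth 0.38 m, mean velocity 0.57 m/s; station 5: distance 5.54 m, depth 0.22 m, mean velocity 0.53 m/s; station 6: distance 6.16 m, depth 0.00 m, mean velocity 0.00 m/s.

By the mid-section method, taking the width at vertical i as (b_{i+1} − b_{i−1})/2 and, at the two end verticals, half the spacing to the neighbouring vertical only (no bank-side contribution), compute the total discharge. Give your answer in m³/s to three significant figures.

w_2 = (2.78 − 0.00)/2 = 1.39 m; q_2 = 0.43 × 0.28 × 1.39 = 0.1674 m³/s
w_3 = (4.91 − 1.37)/2 = 1.77 m; q_3 = 0.61 × 0.42 × 1.77 = 0.4535 m³/s
w_4 = (5.54 − 2.78)/2 = 1.38 m; q_4 = 0.57 × 0.38 × 1.38 = 0.2989 m³/s
w_5 = (6.16 − 4.91)/2 = 0.625 m; q_5 = 0.53 × 0.22 × 0.625 = 0.07288 m³/s
Stations 1, 6 contribute zero (depth or velocity is 0).
Q = Σ qᵢ = 0.9926 m³/s

0.993 m³/s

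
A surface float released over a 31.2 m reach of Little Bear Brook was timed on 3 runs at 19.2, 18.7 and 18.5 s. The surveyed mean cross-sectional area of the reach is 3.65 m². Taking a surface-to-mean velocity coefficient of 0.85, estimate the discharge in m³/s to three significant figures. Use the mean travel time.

t̄ = (19.2 + 18.7 + 18.5) / 3 = 18.8 s
v_surface = L / t̄ = 31.2 / 18.8 = 1.660 m/s
v_mean = 0.85 × 1.660 = 1.411 m/s
Q = A × v_mean = 3.65 × 1.411 = 5.149 m³/s

5.15 m³/s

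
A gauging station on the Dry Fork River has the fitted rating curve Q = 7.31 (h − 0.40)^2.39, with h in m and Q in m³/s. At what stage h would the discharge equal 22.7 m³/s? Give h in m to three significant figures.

2.01 m

h − h₀ = (Q/C)^(1/b) = (22.7/7.31)^(1/2.39) = 1.607 m
h = 0.40 + 1.607 = 2.007 m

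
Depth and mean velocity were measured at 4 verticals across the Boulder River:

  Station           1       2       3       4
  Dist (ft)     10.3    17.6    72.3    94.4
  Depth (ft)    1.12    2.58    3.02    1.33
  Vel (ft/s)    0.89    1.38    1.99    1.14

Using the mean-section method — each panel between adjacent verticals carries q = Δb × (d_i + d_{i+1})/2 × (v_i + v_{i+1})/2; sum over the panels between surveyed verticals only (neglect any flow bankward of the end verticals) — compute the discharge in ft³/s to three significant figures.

349 ft³/s

Panel 1-2: Δb = 7.3 ft, d̄ = (1.12+2.58)/2 = 1.85, v̄ = (0.89+1.38)/2 = 1.135 → q = 7.3×1.85×1.135 = 15.33 ft³/s
Panel 2-3: Δb = 54.7 ft, d̄ = (2.58+3.02)/2 = 2.8, v̄ = (1.38+1.99)/2 = 1.685 → q = 54.7×2.8×1.685 = 258.1 ft³/s
Panel 3-4: Δb = 22.1 ft, d̄ = (3.02+1.33)/2 = 2.175, v̄ = (1.99+1.14)/2 = 1.565 → q = 22.1×2.175×1.565 = 75.23 ft³/s
Q = Σ q = 348.6 ft³/s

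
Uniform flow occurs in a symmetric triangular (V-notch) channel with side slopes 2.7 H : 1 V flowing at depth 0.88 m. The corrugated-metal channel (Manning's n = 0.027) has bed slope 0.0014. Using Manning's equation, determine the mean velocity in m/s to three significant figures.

A = z·y² = 2.7×0.88² = 2.091 m²
P = 2y√(1+z²) = 2×0.88×√(1+2.7²) = 5.067 m
R = A/P = 2.091/5.067 = 0.4126 m
Q = (1/n)·A·R^(2/3)·S^(1/2) = (1/0.027) × 2.091 × 0.4126^(2/3) × 0.0014^(1/2) = 1.606 m³/s
V = Q/A = 1.606/2.091 = 0.7681 m/s

0.768 m/s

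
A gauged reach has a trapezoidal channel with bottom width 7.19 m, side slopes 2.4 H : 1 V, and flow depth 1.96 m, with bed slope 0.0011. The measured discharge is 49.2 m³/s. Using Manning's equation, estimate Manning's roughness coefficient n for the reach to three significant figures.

A = (b + z·y)·y = (7.19 + 2.4×1.96)×1.96 = 23.31 m²
P = b + 2y√(1+z²) = 7.19 + 2×1.96×√(1+2.4²) = 17.38 m
R = A/P = 23.31/17.38 = 1.341 m
n = (1/Q)·A·R^(2/3)·S^(1/2) = (1/49.2) × 23.31 × 1.216 × 0.03317 = 0.01911

0.0191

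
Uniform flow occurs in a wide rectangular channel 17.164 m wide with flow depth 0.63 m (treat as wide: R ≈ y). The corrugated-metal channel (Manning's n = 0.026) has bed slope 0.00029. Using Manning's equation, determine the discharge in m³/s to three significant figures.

A = b·y = 17.164 × 0.63 = 10.81 m²
Wide channel: R ≈ y = 0.63 m
Q = (1/n)·A·R^(2/3)·S^(1/2) = (1/0.026) × 10.81 × 0.6300^(2/3) × 0.00029^(1/2) = 5.205 m³/s

5.20 m³/s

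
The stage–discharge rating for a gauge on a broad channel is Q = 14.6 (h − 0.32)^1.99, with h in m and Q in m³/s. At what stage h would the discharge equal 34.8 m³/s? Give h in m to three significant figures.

h − h₀ = (Q/C)^(1/b) = (34.8/14.6)^(1/1.99) = 1.547 m
h = 0.32 + 1.547 = 1.867 m

1.87 m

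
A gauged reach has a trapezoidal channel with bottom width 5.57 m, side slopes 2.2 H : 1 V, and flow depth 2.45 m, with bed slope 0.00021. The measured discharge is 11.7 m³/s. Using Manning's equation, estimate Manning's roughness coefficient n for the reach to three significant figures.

A = (b + z·y)·y = (5.57 + 2.2×2.45)×2.45 = 26.85 m²
P = b + 2y√(1+z²) = 5.57 + 2×2.45×√(1+2.2²) = 17.41 m
R = A/P = 26.85/17.41 = 1.542 m
n = (1/Q)·A·R^(2/3)·S^(1/2) = (1/11.7) × 26.85 × 1.335 × 0.01449 = 0.04439

0.0444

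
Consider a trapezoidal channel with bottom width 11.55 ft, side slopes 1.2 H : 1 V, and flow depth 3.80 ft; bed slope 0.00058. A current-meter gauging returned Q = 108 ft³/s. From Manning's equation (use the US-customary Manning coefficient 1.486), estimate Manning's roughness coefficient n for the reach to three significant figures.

A = (b + z·y)·y = (11.55 + 1.2×3.80)×3.80 = 61.22 ft²
P = b + 2y√(1+z²) = 11.55 + 2×3.80×√(1+1.2²) = 23.42 ft
R = A/P = 61.22/23.42 = 2.614 ft
n = (1.486/Q)·A·R^(2/3)·S^(1/2) = (1.486/108) × 61.22 × 1.897 × 0.02408 = 0.03849

0.0385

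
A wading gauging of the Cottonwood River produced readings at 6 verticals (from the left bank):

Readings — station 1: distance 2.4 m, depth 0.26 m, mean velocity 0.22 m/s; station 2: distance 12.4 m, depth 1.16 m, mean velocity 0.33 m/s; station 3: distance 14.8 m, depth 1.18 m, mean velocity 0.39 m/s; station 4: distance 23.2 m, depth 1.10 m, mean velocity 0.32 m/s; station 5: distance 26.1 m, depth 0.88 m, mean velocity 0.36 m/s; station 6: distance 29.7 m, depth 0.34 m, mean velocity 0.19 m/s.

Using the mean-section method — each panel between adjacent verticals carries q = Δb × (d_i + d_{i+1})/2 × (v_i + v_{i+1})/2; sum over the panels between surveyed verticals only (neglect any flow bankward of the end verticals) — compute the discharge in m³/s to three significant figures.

Panel 1-2: Δb = 10 m, d̄ = (0.26+1.16)/2 = 0.71, v̄ = (0.22+0.33)/2 = 0.275 → q = 10×0.71×0.275 = 1.953 m³/s
Panel 2-3: Δb = 2.4 m, d̄ = (1.16+1.18)/2 = 1.17, v̄ = (0.33+0.39)/2 = 0.36 → q = 2.4×1.17×0.36 = 1.011 m³/s
Panel 3-4: Δb = 8.4 m, d̄ = (1.18+1.10)/2 = 1.14, v̄ = (0.39+0.32)/2 = 0.355 → q = 8.4×1.14×0.355 = 3.399 m³/s
Panel 4-5: Δb = 2.9 m, d̄ = (1.10+0.88)/2 = 0.99, v̄ = (0.32+0.36)/2 = 0.34 → q = 2.9×0.99×0.34 = 0.9761 m³/s
Panel 5-6: Δb = 3.6 m, d̄ = (0.88+0.34)/2 = 0.61, v̄ = (0.36+0.19)/2 = 0.275 → q = 3.6×0.61×0.275 = 0.6039 m³/s
Q = Σ q = 7.943 m³/s

7.94 m³/s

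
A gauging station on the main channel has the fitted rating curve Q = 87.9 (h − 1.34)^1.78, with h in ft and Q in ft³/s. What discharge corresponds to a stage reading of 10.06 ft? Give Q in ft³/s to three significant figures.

4150 ft³/s

Q = 87.9 × (10.06 − 1.34)^1.78 = 87.9 × 8.72^1.78 = 4151 ft³/s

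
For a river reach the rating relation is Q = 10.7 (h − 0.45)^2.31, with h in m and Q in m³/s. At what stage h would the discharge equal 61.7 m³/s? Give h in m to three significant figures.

2.58 m

h − h₀ = (Q/C)^(1/b) = (61.7/10.7)^(1/2.31) = 2.135 m
h = 0.45 + 2.135 = 2.585 m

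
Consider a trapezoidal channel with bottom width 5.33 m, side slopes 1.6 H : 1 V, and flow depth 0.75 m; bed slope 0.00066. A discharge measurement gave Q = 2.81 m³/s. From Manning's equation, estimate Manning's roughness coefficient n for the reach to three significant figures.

A = (b + z·y)·y = (5.33 + 1.6×0.75)×0.75 = 4.898 m²
P = b + 2y√(1+z²) = 5.33 + 2×0.75×√(1+1.6²) = 8.160 m
R = A/P = 4.898/8.160 = 0.6002 m
n = (1/Q)·A·R^(2/3)·S^(1/2) = (1/2.81) × 4.898 × 0.7115 × 0.02569 = 0.03186

0.0319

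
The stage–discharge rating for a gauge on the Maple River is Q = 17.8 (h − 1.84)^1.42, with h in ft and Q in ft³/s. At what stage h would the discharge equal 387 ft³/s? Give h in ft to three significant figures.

h − h₀ = (Q/C)^(1/b) = (387/17.8)^(1/1.42) = 8.745 ft
h = 1.84 + 8.745 = 10.58 ft

10.6 ft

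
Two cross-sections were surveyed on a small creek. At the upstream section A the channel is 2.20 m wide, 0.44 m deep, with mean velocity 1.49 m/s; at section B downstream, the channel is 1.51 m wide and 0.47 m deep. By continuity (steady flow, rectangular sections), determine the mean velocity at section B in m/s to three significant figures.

Q = A₁V₁ = (2.20×0.44) × 1.49 = 1.442 m³/s
A₂ = 1.51 × 0.47 = 0.7097 m²
V₂ = Q/A₂ = 1.442/0.7097 = 2.032 m/s

2.03 m/s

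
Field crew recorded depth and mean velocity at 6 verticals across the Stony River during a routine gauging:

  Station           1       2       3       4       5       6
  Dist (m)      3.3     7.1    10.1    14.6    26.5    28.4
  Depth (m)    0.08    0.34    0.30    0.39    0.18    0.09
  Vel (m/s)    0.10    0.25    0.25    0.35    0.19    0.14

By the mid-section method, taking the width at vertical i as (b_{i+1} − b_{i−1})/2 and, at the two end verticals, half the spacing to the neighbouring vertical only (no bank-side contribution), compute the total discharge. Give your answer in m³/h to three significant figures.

w_1 = (7.1 − 3.3)/2 = 1.9 m; q_1 = 0.10 × 0.08 × 1.9 = 0.01520 m³/s
w_2 = (10.1 − 3.3)/2 = 3.4 m; q_2 = 0.25 × 0.34 × 3.4 = 0.2890 m³/s
w_3 = (14.6 − 7.1)/2 = 3.75 m; q_3 = 0.25 × 0.30 × 3.75 = 0.2813 m³/s
w_4 = (26.5 − 10.1)/2 = 8.2 m; q_4 = 0.35 × 0.39 × 8.2 = 1.119 m³/s
w_5 = (28.4 − 14.6)/2 = 6.9 m; q_5 = 0.19 × 0.18 × 6.9 = 0.2360 m³/s
w_6 = (28.4 − 26.5)/2 = 0.95 m; q_6 = 0.14 × 0.09 × 0.95 = 0.01197 m³/s
Q = Σ qᵢ = 1.953 m³/s
= 1.953 × 3600 = 7030 m³/h

7030 m³/h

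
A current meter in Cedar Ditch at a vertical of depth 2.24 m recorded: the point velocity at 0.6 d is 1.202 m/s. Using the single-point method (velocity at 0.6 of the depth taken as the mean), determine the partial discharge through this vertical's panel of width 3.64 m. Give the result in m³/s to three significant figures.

9.80 m³/s

v̄ = v₀.₆ = 1.202 m/s
q = v̄ × d × w = 1.202 × 2.24 × 3.64 = 9.801 m³/s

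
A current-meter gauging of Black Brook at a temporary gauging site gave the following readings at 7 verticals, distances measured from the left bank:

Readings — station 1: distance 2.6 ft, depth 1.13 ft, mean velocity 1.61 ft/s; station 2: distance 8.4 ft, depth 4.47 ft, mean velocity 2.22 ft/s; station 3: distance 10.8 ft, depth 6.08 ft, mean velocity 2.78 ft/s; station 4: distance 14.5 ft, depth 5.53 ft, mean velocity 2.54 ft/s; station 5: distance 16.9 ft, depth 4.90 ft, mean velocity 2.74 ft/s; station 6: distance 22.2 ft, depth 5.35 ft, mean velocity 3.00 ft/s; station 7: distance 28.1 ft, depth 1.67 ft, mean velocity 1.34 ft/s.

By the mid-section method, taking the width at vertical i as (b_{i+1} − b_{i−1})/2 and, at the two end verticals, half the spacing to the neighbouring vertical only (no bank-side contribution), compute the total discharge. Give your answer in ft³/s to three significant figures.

w_1 = (8.4 − 2.6)/2 = 2.9 ft; q_1 = 1.61 × 1.13 × 2.9 = 5.276 ft³/s
w_2 = (10.8 − 2.6)/2 = 4.1 ft; q_2 = 2.22 × 4.47 × 4.1 = 40.69 ft³/s
w_3 = (14.5 − 8.4)/2 = 3.05 ft; q_3 = 2.78 × 6.08 × 3.05 = 51.55 ft³/s
w_4 = (16.9 − 10.8)/2 = 3.05 ft; q_4 = 2.54 × 5.53 × 3.05 = 42.84 ft³/s
w_5 = (22.2 − 14.5)/2 = 3.85 ft; q_5 = 2.74 × 4.90 × 3.85 = 51.69 ft³/s
w_6 = (28.1 − 16.9)/2 = 5.6 ft; q_6 = 3.00 × 5.35 × 5.6 = 89.88 ft³/s
w_7 = (28.1 − 22.2)/2 = 2.95 ft; q_7 = 1.34 × 1.67 × 2.95 = 6.602 ft³/s
Q = Σ qᵢ = 288.5 ft³/s

289 ft³/s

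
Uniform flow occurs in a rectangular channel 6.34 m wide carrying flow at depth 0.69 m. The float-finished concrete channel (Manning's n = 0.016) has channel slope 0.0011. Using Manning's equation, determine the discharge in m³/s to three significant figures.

A = b·y = 6.34 × 0.69 = 4.375 m²
P = b + 2y = 6.34 + 2×0.69 = 7.720 m
R = A/P = 4.375/7.720 = 0.5667 m
Q = (1/n)·A·R^(2/3)·S^(1/2) = (1/0.016) × 4.375 × 0.5667^(2/3) × 0.0011^(1/2) = 6.210 m³/s

6.21 m³/s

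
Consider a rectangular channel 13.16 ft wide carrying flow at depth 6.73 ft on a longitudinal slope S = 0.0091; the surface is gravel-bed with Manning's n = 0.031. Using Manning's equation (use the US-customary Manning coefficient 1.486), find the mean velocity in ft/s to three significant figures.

10.2 ft/s

A = b·y = 13.16 × 6.73 = 88.57 ft²
P = b + 2y = 13.16 + 2×6.73 = 26.62 ft
R = A/P = 88.57/26.62 = 3.327 ft
Q = (1.486/n)·A·R^(2/3)·S^(1/2) = (1.486/0.031) × 88.57 × 3.327^(2/3) × 0.0091^(1/2) = 902.6 ft³/s
V = Q/A = 902.6/88.57 = 10.19 ft/s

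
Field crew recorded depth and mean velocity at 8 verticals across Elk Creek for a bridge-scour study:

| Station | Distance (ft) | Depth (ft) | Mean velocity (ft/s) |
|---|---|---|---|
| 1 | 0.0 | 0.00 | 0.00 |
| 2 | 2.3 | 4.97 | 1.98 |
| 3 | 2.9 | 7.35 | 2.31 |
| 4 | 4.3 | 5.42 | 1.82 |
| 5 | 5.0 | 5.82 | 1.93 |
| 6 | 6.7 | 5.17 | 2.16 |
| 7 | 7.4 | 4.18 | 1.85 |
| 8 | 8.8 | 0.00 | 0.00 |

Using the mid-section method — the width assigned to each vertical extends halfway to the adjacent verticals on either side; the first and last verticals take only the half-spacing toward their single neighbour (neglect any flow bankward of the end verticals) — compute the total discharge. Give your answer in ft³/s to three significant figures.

w_2 = (2.9 − 0.0)/2 = 1.45 ft; q_2 = 1.98 × 4.97 × 1.45 = 14.27 ft³/s
w_3 = (4.3 − 2.3)/2 = 1 ft; q_3 = 2.31 × 7.35 × 1 = 16.98 ft³/s
w_4 = (5.0 − 2.9)/2 = 1.05 ft; q_4 = 1.82 × 5.42 × 1.05 = 10.36 ft³/s
w_5 = (6.7 − 4.3)/2 = 1.2 ft; q_5 = 1.93 × 5.82 × 1.2 = 13.48 ft³/s
w_6 = (7.4 − 5.0)/2 = 1.2 ft; q_6 = 2.16 × 5.17 × 1.2 = 13.40 ft³/s
w_7 = (8.8 − 6.7)/2 = 1.05 ft; q_7 = 1.85 × 4.18 × 1.05 = 8.120 ft³/s
Stations 1, 8 contribute zero (depth or velocity is 0).
Q = Σ qᵢ = 76.60 ft³/s

76.6 ft³/s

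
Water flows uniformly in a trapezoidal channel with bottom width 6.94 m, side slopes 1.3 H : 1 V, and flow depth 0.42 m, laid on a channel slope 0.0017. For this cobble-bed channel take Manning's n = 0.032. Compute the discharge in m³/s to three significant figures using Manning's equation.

A = (b + z·y)·y = (6.94 + 1.3×0.42)×0.42 = 3.144 m²
P = b + 2y√(1+z²) = 6.94 + 2×0.42×√(1+1.3²) = 8.318 m
R = A/P = 3.144/8.318 = 0.3780 m
Q = (1/n)·A·R^(2/3)·S^(1/2) = (1/0.032) × 3.144 × 0.3780^(2/3) × 0.0017^(1/2) = 2.118 m³/s

2.12 m³/s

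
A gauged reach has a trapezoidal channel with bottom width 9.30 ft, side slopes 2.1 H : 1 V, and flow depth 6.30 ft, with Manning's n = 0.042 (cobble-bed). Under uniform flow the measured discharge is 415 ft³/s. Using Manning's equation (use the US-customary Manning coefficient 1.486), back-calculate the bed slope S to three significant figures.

A = (b + z·y)·y = (9.30 + 2.1×6.30)×6.30 = 141.9 ft²
P = b + 2y√(1+z²) = 9.30 + 2×6.30×√(1+2.1²) = 38.61 ft
R = A/P = 141.9/38.61 = 3.677 ft
S = (Q·n / (1.486·A·R^(2/3)))² = (415×0.042 / (1.486×141.9×2.382))² = 0.001203

0.00120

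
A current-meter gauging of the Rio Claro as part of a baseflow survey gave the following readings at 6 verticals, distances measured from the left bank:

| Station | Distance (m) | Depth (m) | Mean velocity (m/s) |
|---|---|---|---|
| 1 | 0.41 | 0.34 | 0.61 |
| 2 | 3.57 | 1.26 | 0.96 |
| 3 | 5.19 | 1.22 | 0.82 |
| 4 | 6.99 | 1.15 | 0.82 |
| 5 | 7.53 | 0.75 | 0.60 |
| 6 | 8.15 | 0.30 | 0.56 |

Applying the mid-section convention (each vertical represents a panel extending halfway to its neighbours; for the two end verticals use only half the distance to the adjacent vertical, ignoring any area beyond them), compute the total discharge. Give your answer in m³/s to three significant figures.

6.35 m³/s

w_1 = (3.57 − 0.41)/2 = 1.58 m; q_1 = 0.61 × 0.34 × 1.58 = 0.3277 m³/s
w_2 = (5.19 − 0.41)/2 = 2.39 m; q_2 = 0.96 × 1.26 × 2.39 = 2.891 m³/s
w_3 = (6.99 − 3.57)/2 = 1.71 m; q_3 = 0.82 × 1.22 × 1.71 = 1.711 m³/s
w_4 = (7.53 − 5.19)/2 = 1.17 m; q_4 = 0.82 × 1.15 × 1.17 = 1.103 m³/s
w_5 = (8.15 − 6.99)/2 = 0.58 m; q_5 = 0.60 × 0.75 × 0.58 = 0.2610 m³/s
w_6 = (8.15 − 7.53)/2 = 0.31 m; q_6 = 0.56 × 0.30 × 0.31 = 0.05208 m³/s
Q = Σ qᵢ = 6.346 m³/s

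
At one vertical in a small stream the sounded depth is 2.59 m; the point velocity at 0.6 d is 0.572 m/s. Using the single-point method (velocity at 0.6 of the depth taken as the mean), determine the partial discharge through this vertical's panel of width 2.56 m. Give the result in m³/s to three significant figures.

v̄ = v₀.₆ = 0.572 m/s
q = v̄ × d × w = 0.5720 × 2.59 × 2.56 = 3.793 m³/s

3.79 m³/s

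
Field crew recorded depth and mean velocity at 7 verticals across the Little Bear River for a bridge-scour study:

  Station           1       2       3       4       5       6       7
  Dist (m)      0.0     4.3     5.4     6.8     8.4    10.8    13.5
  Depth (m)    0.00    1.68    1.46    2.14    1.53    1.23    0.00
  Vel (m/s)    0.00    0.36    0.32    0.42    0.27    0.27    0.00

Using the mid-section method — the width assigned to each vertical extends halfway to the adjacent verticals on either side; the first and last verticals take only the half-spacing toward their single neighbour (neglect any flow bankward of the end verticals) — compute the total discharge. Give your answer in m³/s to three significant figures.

w_2 = (5.4 − 0.0)/2 = 2.7 m; q_2 = 0.36 × 1.68 × 2.7 = 1.633 m³/s
w_3 = (6.8 − 4.3)/2 = 1.25 m; q_3 = 0.32 × 1.46 × 1.25 = 0.5840 m³/s
w_4 = (8.4 − 5.4)/2 = 1.5 m; q_4 = 0.42 × 2.14 × 1.5 = 1.348 m³/s
w_5 = (10.8 − 6.8)/2 = 2 m; q_5 = 0.27 × 1.53 × 2 = 0.8262 m³/s
w_6 = (13.5 − 8.4)/2 = 2.55 m; q_6 = 0.27 × 1.23 × 2.55 = 0.8469 m³/s
Stations 1, 7 contribute zero (depth or velocity is 0).
Q = Σ qᵢ = 5.238 m³/s

5.24 m³/s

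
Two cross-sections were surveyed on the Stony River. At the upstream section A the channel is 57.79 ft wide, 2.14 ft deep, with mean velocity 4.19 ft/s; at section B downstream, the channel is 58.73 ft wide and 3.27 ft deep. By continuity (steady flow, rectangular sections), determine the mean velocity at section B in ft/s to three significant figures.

2.70 ft/s

Q = A₁V₁ = (57.79×2.14) × 4.19 = 518.2 ft³/s
A₂ = 58.73 × 3.27 = 192.0 ft²
V₂ = Q/A₂ = 518.2/192.0 = 2.698 ft/s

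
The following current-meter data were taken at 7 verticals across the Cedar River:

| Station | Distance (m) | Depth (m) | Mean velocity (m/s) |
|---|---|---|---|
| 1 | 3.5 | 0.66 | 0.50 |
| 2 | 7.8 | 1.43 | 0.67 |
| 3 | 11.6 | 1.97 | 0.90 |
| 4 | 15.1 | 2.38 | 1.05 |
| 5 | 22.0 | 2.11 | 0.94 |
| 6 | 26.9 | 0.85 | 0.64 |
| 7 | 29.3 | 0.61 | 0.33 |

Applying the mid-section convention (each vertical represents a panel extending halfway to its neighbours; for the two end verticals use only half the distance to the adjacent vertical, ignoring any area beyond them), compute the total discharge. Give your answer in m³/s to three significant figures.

38.0 m³/s

w_1 = (7.8 − 3.5)/2 = 2.15 m; q_1 = 0.50 × 0.66 × 2.15 = 0.7095 m³/s
w_2 = (11.6 − 3.5)/2 = 4.05 m; q_2 = 0.67 × 1.43 × 4.05 = 3.880 m³/s
w_3 = (15.1 − 7.8)/2 = 3.65 m; q_3 = 0.90 × 1.97 × 3.65 = 6.471 m³/s
w_4 = (22.0 − 11.6)/2 = 5.2 m; q_4 = 1.05 × 2.38 × 5.2 = 12.99 m³/s
w_5 = (26.9 − 15.1)/2 = 5.9 m; q_5 = 0.94 × 2.11 × 5.9 = 11.70 m³/s
w_6 = (29.3 − 22.0)/2 = 3.65 m; q_6 = 0.64 × 0.85 × 3.65 = 1.986 m³/s
w_7 = (29.3 − 26.9)/2 = 1.2 m; q_7 = 0.33 × 0.61 × 1.2 = 0.2416 m³/s
Q = Σ qᵢ = 37.99 m³/s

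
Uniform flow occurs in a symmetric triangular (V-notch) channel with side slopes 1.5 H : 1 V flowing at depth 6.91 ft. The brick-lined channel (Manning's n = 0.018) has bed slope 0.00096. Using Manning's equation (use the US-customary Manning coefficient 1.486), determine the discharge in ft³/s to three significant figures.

A = z·y² = 1.5×6.91² = 71.62 ft²
P = 2y√(1+z²) = 2×6.91×√(1+1.5²) = 24.91 ft
R = A/P = 71.62/24.91 = 2.875 ft
Q = (1.486/n)·A·R^(2/3)·S^(1/2) = (1.486/0.018) × 71.62 × 2.875^(2/3) × 0.00096^(1/2) = 370.4 ft³/s

370 ft³/s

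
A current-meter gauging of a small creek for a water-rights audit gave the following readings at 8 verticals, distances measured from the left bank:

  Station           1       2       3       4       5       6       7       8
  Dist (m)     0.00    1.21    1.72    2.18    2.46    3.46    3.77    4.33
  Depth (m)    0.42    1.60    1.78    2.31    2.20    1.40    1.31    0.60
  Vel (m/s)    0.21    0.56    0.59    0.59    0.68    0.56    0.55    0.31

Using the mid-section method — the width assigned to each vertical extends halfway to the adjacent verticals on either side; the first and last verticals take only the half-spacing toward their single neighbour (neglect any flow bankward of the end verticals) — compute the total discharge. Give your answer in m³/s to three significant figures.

w_1 = (1.21 − 0.00)/2 = 0.605 m; q_1 = 0.21 × 0.42 × 0.605 = 0.05336 m³/s
w_2 = (1.72 − 0.00)/2 = 0.86 m; q_2 = 0.56 × 1.60 × 0.86 = 0.7706 m³/s
w_3 = (2.18 − 1.21)/2 = 0.485 m; q_3 = 0.59 × 1.78 × 0.485 = 0.5093 m³/s
w_4 = (2.46 − 1.72)/2 = 0.37 m; q_4 = 0.59 × 2.31 × 0.37 = 0.5043 m³/s
w_5 = (3.46 − 2.18)/2 = 0.64 m; q_5 = 0.68 × 2.20 × 0.64 = 0.9574 m³/s
w_6 = (3.77 − 2.46)/2 = 0.655 m; q_6 = 0.56 × 1.40 × 0.655 = 0.5135 m³/s
w_7 = (4.33 − 3.46)/2 = 0.435 m; q_7 = 0.55 × 1.31 × 0.435 = 0.3134 m³/s
w_8 = (4.33 − 3.77)/2 = 0.28 m; q_8 = 0.31 × 0.60 × 0.28 = 0.05208 m³/s
Q = Σ qᵢ = 3.674 m³/s

3.67 m³/s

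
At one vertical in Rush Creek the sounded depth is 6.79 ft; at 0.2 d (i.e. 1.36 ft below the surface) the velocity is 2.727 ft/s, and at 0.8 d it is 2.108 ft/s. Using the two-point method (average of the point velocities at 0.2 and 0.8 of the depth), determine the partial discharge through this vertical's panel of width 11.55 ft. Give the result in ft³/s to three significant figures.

v̄ = (2.727 + 2.108) / 2 = 2.418 ft/s
q = v̄ × d × w = 2.418 × 6.79 × 11.55 = 189.6 ft³/s

190 ft³/s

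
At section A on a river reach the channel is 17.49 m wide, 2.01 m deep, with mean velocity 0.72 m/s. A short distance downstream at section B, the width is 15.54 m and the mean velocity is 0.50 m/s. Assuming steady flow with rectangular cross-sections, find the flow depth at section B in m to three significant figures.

Q = A₁V₁ = (17.49×2.01) × 0.72 = 25.31 m³/s
d₂ = Q/(b₂ V₂) = 25.31/(15.54×0.50) = 3.258 m

3.26 m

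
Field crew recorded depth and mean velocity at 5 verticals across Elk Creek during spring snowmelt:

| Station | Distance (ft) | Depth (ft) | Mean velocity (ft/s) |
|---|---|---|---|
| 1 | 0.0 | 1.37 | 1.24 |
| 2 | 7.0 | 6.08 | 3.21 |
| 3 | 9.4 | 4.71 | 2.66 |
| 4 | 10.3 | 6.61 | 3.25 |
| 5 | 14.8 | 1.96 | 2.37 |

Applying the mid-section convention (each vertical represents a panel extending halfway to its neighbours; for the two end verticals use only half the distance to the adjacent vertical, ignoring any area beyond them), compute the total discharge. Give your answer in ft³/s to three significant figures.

w_1 = (7.0 − 0.0)/2 = 3.5 ft; q_1 = 1.24 × 1.37 × 3.5 = 5.946 ft³/s
w_2 = (9.4 − 0.0)/2 = 4.7 ft; q_2 = 3.21 × 6.08 × 4.7 = 91.73 ft³/s
w_3 = (10.3 − 7.0)/2 = 1.65 ft; q_3 = 2.66 × 4.71 × 1.65 = 20.67 ft³/s
w_4 = (14.8 − 9.4)/2 = 2.7 ft; q_4 = 3.25 × 6.61 × 2.7 = 58.00 ft³/s
w_5 = (14.8 − 10.3)/2 = 2.25 ft; q_5 = 2.37 × 1.96 × 2.25 = 10.45 ft³/s
Q = Σ qᵢ = 186.8 ft³/s

187 ft³/s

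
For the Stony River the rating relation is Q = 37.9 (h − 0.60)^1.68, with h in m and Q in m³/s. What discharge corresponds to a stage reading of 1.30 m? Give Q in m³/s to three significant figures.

20.8 m³/s

Q = 37.9 × (1.30 − 0.60)^1.68 = 37.9 × 0.7^1.68 = 20.82 m³/s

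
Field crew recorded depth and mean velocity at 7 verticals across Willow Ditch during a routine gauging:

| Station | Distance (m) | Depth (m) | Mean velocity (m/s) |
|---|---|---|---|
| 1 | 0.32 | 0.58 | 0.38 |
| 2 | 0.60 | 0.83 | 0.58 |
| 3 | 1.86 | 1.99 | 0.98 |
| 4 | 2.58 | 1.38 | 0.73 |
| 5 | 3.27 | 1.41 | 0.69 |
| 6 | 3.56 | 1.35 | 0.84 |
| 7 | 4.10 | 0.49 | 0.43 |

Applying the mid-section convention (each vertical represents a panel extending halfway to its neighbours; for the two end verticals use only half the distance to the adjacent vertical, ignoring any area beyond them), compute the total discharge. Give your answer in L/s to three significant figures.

w_1 = (0.60 − 0.32)/2 = 0.14 m; q_1 = 0.38 × 0.58 × 0.14 = 0.03086 m³/s
w_2 = (1.86 − 0.32)/2 = 0.77 m; q_2 = 0.58 × 0.83 × 0.77 = 0.3707 m³/s
w_3 = (2.58 − 0.60)/2 = 0.99 m; q_3 = 0.98 × 1.99 × 0.99 = 1.931 m³/s
w_4 = (3.27 − 1.86)/2 = 0.705 m; q_4 = 0.73 × 1.38 × 0.705 = 0.7102 m³/s
w_5 = (3.56 − 2.58)/2 = 0.49 m; q_5 = 0.69 × 1.41 × 0.49 = 0.4767 m³/s
w_6 = (4.10 − 3.27)/2 = 0.415 m; q_6 = 0.84 × 1.35 × 0.415 = 0.4706 m³/s
w_7 = (4.10 − 3.56)/2 = 0.27 m; q_7 = 0.43 × 0.49 × 0.27 = 0.05689 m³/s
Q = Σ qᵢ = 4.047 m³/s
= 4.047 × 1000 = 4047 L/s

4050 L/s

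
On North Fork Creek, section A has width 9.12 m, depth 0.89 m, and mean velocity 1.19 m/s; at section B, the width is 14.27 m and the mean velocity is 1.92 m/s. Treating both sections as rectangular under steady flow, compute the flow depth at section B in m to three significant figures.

0.353 m

Q = A₁V₁ = (9.12×0.89) × 1.19 = 9.659 m³/s
d₂ = Q/(b₂ V₂) = 9.659/(14.27×1.92) = 0.3525 m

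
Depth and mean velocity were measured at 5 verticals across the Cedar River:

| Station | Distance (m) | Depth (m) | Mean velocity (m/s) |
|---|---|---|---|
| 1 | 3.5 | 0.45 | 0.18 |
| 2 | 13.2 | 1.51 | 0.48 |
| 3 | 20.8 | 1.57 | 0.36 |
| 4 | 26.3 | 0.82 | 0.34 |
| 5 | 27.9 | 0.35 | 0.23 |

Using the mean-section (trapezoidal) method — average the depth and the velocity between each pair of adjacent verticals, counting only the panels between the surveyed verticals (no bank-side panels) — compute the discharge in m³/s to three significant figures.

10.6 m³/s

Panel 1-2: Δb = 9.7 m, d̄ = (0.45+1.51)/2 = 0.98, v̄ = (0.18+0.48)/2 = 0.33 → q = 9.7×0.98×0.33 = 3.137 m³/s
Panel 2-3: Δb = 7.6 m, d̄ = (1.51+1.57)/2 = 1.54, v̄ = (0.48+0.36)/2 = 0.42 → q = 7.6×1.54×0.42 = 4.916 m³/s
Panel 3-4: Δb = 5.5 m, d̄ = (1.57+0.82)/2 = 1.195, v̄ = (0.36+0.34)/2 = 0.35 → q = 5.5×1.195×0.35 = 2.300 m³/s
Panel 4-5: Δb = 1.6 m, d̄ = (0.82+0.35)/2 = 0.585, v̄ = (0.34+0.23)/2 = 0.285 → q = 1.6×0.585×0.285 = 0.2668 m³/s
Q = Σ q = 10.62 m³/s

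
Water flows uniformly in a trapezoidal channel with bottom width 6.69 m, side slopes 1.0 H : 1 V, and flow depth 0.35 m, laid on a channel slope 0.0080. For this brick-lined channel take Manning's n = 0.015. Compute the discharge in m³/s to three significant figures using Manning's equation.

6.89 m³/s

A = (b + z·y)·y = (6.69 + 1.0×0.35)×0.35 = 2.464 m²
P = b + 2y√(1+z²) = 6.69 + 2×0.35×√(1+1.0²) = 7.680 m
R = A/P = 2.464/7.680 = 0.3208 m
Q = (1/n)·A·R^(2/3)·S^(1/2) = (1/0.015) × 2.464 × 0.3208^(2/3) × 0.0080^(1/2) = 6.886 m³/s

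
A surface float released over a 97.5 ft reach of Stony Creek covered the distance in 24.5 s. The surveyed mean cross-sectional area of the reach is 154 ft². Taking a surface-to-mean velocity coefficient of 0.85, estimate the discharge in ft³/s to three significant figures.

521 ft³/s

v_surface = L / t̄ = 97.5 / 24.5 = 3.980 ft/s
v_mean = 0.85 × 3.980 = 3.383 ft/s
Q = A × v_mean = 154 × 3.383 = 520.9 ft³/s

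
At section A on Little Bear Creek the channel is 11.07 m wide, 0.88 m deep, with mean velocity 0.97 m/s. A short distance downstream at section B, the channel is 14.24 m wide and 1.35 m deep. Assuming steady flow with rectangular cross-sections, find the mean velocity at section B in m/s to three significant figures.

Q = A₁V₁ = (11.07×0.88) × 0.97 = 9.449 m³/s
A₂ = 14.24 × 1.35 = 19.22 m²
V₂ = Q/A₂ = 9.449/19.22 = 0.4915 m/s

0.492 m/s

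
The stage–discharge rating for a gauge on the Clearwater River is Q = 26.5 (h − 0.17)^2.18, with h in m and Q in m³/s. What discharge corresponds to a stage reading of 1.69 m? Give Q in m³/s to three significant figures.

66.0 m³/s

Q = 26.5 × (1.69 − 0.17)^2.18 = 26.5 × 1.52^2.18 = 66.02 m³/s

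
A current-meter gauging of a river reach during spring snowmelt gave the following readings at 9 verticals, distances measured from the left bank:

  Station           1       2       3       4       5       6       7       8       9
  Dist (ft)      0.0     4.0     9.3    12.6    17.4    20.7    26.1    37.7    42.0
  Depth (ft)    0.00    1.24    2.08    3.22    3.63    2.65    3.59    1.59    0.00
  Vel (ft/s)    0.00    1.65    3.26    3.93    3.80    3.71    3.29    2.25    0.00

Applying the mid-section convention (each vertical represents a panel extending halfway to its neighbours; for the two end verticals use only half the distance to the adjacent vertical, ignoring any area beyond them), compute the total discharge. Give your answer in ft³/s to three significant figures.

w_2 = (9.3 − 0.0)/2 = 4.65 ft; q_2 = 1.65 × 1.24 × 4.65 = 9.514 ft³/s
w_3 = (12.6 − 4.0)/2 = 4.3 ft; q_3 = 3.26 × 2.08 × 4.3 = 29.16 ft³/s
w_4 = (17.4 − 9.3)/2 = 4.05 ft; q_4 = 3.93 × 3.22 × 4.05 = 51.25 ft³/s
w_5 = (20.7 − 12.6)/2 = 4.05 ft; q_5 = 3.80 × 3.63 × 4.05 = 55.87 ft³/s
w_6 = (26.1 − 17.4)/2 = 4.35 ft; q_6 = 3.71 × 2.65 × 4.35 = 42.77 ft³/s
w_7 = (37.7 − 20.7)/2 = 8.5 ft; q_7 = 3.29 × 3.59 × 8.5 = 100.4 ft³/s
w_8 = (42.0 − 26.1)/2 = 7.95 ft; q_8 = 2.25 × 1.59 × 7.95 = 28.44 ft³/s
Stations 1, 9 contribute zero (depth or velocity is 0).
Q = Σ qᵢ = 317.4 ft³/s

317 ft³/s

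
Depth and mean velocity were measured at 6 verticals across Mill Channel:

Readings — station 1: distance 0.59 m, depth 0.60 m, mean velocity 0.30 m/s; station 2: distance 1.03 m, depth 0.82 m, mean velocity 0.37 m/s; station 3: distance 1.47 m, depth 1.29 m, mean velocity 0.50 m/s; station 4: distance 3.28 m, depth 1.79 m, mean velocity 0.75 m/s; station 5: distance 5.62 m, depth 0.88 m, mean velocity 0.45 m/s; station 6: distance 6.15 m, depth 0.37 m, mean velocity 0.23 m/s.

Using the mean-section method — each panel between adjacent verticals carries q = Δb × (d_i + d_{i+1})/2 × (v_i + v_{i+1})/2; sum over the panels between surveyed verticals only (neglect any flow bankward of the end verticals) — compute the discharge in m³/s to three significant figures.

4.04 m³/s

Panel 1-2: Δb = 0.44 m, d̄ = (0.60+0.82)/2 = 0.71, v̄ = (0.30+0.37)/2 = 0.335 → q = 0.44×0.71×0.335 = 0.1047 m³/s
Panel 2-3: Δb = 0.44 m, d̄ = (0.82+1.29)/2 = 1.055, v̄ = (0.37+0.50)/2 = 0.435 → q = 0.44×1.055×0.435 = 0.2019 m³/s
Panel 3-4: Δb = 1.81 m, d̄ = (1.29+1.79)/2 = 1.54, v̄ = (0.50+0.75)/2 = 0.625 → q = 1.81×1.54×0.625 = 1.742 m³/s
Panel 4-5: Δb = 2.34 m, d̄ = (1.79+0.88)/2 = 1.335, v̄ = (0.75+0.45)/2 = 0.6 → q = 2.34×1.335×0.6 = 1.874 m³/s
Panel 5-6: Δb = 0.53 m, d̄ = (0.88+0.37)/2 = 0.625, v̄ = (0.45+0.23)/2 = 0.34 → q = 0.53×0.625×0.34 = 0.1126 m³/s
Q = Σ q = 4.036 m³/s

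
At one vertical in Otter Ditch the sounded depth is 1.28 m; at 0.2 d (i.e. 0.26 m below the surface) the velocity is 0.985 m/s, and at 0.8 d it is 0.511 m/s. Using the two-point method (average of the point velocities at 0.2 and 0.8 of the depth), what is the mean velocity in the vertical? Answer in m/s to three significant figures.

0.748 m/s

v̄ = (0.985 + 0.511) / 2 = 0.7480 m/s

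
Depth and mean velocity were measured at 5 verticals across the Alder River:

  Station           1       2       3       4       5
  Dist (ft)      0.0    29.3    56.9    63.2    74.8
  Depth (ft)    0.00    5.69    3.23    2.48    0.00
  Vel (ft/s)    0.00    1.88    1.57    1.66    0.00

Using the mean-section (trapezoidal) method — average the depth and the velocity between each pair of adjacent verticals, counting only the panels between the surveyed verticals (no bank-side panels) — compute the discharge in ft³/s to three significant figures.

332 ft³/s

Panel 1-2: Δb = 29.3 ft, d̄ = (0.00+5.69)/2 = 2.845, v̄ = (0.00+1.88)/2 = 0.94 → q = 29.3×2.845×0.94 = 78.36 ft³/s
Panel 2-3: Δb = 27.6 ft, d̄ = (5.69+3.23)/2 = 4.46, v̄ = (1.88+1.57)/2 = 1.725 → q = 27.6×4.46×1.725 = 212.3 ft³/s
Panel 3-4: Δb = 6.3 ft, d̄ = (3.23+2.48)/2 = 2.855, v̄ = (1.57+1.66)/2 = 1.615 → q = 6.3×2.855×1.615 = 29.05 ft³/s
Panel 4-5: Δb = 11.6 ft, d̄ = (2.48+0.00)/2 = 1.24, v̄ = (1.66+0.00)/2 = 0.83 → q = 11.6×1.24×0.83 = 11.94 ft³/s
Q = Σ q = 331.7 ft³/s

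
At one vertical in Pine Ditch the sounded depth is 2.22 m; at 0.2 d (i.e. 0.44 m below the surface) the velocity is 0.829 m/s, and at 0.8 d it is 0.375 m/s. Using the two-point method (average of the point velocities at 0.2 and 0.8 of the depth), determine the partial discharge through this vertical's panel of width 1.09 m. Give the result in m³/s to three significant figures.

v̄ = (0.829 + 0.375) / 2 = 0.6020 m/s
q = v̄ × d × w = 0.6020 × 2.22 × 1.09 = 1.457 m³/s

1.46 m³/s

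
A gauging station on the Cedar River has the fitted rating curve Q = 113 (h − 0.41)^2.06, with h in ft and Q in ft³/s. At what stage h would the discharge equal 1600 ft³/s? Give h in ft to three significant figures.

4.03 ft

h − h₀ = (Q/C)^(1/b) = (1600/113)^(1/2.06) = 3.620 ft
h = 0.41 + 3.620 = 4.030 ft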